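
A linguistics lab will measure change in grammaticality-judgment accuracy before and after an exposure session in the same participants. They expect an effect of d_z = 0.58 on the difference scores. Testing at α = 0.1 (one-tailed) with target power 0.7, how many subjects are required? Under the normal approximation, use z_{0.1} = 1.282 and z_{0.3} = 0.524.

For a paired (one-sample on differences) test: n = ((z_{α} + z_β) / d)².
z_{α} + z_β = 1.282 + 0.524 = 1.806.
n = (1.806 / 0.58)² = 3.114² = 9.70.
Round up.

n = 10 pairs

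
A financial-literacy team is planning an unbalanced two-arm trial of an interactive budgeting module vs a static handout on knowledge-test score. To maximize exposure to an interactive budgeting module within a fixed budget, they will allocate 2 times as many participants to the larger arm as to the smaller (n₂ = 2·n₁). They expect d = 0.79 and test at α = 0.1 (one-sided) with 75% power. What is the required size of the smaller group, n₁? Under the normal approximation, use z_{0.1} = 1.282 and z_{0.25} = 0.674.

With allocation ratio k = n₂/n₁ = 2, Var(x̄₁−x̄₂) = σ²(1/n₁ + 1/(k·n₁)) = σ²·(k+1)/(k·n₁).
So n₁ = (1 + 1/k)·((z_{α} + z_β)/d)² = 1.500 × (1.956/0.79)².
n₁ = 1.500 × 6.13 = 9.2.
Round up: n₁ = 10, giving n₂ = 2 × 10 = 20.

n₁ = 10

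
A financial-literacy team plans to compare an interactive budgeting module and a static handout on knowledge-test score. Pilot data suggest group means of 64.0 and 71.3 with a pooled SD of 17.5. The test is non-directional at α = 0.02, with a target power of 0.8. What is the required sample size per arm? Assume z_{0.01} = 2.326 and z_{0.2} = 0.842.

Cohen's d = |M₁ − M₂| / SD_pooled = |64.0 − 71.3| / 17.5 = 7.3 / 17.5 = 0.417.
For two independent groups with equal n: n = 2·((z_{α/2} + z_β) / d)².
z_{α/2} + z_β = 2.326 + 0.842 = 3.168.
n = 2 × (3.168 / 0.417)² = 2 × 7.597² = 2 × 57.72 = 115.4.
Round up to the next whole participant.

n = 116 per group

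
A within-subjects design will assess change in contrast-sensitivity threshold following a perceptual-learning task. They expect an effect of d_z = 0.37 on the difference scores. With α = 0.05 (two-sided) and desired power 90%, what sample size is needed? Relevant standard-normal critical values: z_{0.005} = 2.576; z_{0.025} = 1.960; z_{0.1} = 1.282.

For a paired (one-sample on differences) test: n = ((z_{α/2} + z_β) / d)².
z_{α/2} + z_β = 1.960 + 1.282 = 3.242.
n = (3.242 / 0.37)² = 8.762² = 76.78.
Round up.

n = 77 pairs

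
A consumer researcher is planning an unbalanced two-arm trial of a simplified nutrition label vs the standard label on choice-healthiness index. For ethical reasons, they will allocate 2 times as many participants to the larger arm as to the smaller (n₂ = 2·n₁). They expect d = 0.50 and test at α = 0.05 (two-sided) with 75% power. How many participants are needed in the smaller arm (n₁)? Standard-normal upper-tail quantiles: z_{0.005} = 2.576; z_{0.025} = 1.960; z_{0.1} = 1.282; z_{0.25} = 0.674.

n₁ = 42

With allocation ratio k = n₂/n₁ = 2, Var(x̄₁−x̄₂) = σ²(1/n₁ + 1/(k·n₁)) = σ²·(k+1)/(k·n₁).
So n₁ = (1 + 1/k)·((z_{α/2} + z_β)/d)² = 1.500 × (2.634/0.50)².
n₁ = 1.500 × 27.75 = 41.6.
Round up: n₁ = 42, giving n₂ = 2 × 42 = 84.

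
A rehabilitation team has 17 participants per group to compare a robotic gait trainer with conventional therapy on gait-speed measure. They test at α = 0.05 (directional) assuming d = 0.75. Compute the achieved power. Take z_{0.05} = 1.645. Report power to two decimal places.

power ≈ 0.71

For two equal groups, power = Φ(d·√(n/2) − z_{α}).
d·√(n/2) = 0.75 × √(17/2) = 0.75 × 2.915 = 2.187.
z_β = 2.187 − 1.645 = 0.542.
Power = Φ(0.542) = 0.706.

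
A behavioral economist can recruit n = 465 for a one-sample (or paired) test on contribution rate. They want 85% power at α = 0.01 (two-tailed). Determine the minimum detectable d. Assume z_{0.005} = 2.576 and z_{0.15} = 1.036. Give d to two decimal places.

For a single sample (or paired design) of n = 465: d_min = (z_{α/2} + z_β)/√n.
z-sum = 2.576 + 1.036 = 3.612.
d_min = 3.612 / √465 = 3.612 / 21.564 = 0.168.

d_min ≈ 0.17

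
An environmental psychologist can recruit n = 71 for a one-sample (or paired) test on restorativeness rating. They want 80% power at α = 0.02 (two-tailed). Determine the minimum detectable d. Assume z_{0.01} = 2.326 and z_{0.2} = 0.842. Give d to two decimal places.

For a single sample (or paired design) of n = 71: d_min = (z_{α/2} + z_β)/√n.
z-sum = 2.326 + 0.842 = 3.168.
d_min = 3.168 / √71 = 3.168 / 8.426 = 0.376.

d_min ≈ 0.38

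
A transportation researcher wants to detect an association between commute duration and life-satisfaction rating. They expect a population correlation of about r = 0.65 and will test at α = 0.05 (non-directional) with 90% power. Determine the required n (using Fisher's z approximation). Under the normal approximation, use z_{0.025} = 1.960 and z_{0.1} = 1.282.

Fisher's z: C = ½·ln((1+r)/(1−r)) = ½·ln(4.7143) = 0.7753.
n = ((z_{α/2} + z_β)/C)² + 3.
(1.960 + 1.282) / 0.7753 = 3.242 / 0.7753 = 4.182.
n = 4.182² + 3 = 17.49 + 3 = 20.5.
Round up.

n = 21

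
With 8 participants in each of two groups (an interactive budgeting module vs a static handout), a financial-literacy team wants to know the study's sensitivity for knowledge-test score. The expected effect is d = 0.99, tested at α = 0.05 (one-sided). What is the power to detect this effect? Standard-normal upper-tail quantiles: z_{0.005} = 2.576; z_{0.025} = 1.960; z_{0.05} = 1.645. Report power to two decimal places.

power ≈ 0.63

For two equal groups, power = Φ(d·√(n/2) − z_{α}).
d·√(n/2) = 0.99 × √(8/2) = 0.99 × 2.000 = 1.980.
z_β = 1.980 − 1.645 = 0.335.
Power = Φ(0.335) = 0.631.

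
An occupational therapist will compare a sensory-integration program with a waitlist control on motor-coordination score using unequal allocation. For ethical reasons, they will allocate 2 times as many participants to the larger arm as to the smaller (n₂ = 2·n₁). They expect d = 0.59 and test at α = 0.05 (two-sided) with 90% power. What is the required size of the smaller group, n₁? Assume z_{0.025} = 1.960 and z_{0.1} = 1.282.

n₁ = 46

With allocation ratio k = n₂/n₁ = 2, Var(x̄₁−x̄₂) = σ²(1/n₁ + 1/(k·n₁)) = σ²·(k+1)/(k·n₁).
So n₁ = (1 + 1/k)·((z_{α/2} + z_β)/d)² = 1.500 × (3.242/0.59)².
n₁ = 1.500 × 30.19 = 45.3.
Round up: n₁ = 46, giving n₂ = 2 × 46 = 92.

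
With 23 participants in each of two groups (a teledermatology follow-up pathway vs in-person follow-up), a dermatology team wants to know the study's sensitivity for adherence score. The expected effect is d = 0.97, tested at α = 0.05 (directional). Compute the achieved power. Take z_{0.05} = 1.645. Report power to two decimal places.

For two equal groups, power = Φ(d·√(n/2) − z_{α}).
d·√(n/2) = 0.97 × √(23/2) = 0.97 × 3.391 = 3.289.
z_β = 3.289 − 1.645 = 1.644.
Power = Φ(1.644) = 0.950.

power ≈ 0.95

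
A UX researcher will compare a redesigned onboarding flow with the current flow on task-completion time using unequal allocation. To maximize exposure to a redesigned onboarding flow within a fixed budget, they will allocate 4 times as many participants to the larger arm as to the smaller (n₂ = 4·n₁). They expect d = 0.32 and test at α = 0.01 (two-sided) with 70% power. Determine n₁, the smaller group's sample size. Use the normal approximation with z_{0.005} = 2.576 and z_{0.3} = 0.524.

n₁ = 118

With allocation ratio k = n₂/n₁ = 4, Var(x̄₁−x̄₂) = σ²(1/n₁ + 1/(k·n₁)) = σ²·(k+1)/(k·n₁).
So n₁ = (1 + 1/k)·((z_{α/2} + z_β)/d)² = 1.250 × (3.100/0.32)².
n₁ = 1.250 × 93.85 = 117.3.
Round up: n₁ = 118, giving n₂ = 4 × 118 = 472.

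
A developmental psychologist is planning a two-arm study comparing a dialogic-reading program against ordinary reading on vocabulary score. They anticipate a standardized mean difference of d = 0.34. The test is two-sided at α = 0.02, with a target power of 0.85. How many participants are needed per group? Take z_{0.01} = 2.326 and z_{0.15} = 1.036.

n = 196 per group

For two independent groups with equal n: n = 2·((z_{α/2} + z_β) / d)².
z_{α/2} + z_β = 2.326 + 1.036 = 3.362.
n = 2 × (3.362 / 0.34)² = 2 × 9.888² = 2 × 97.78 = 195.6.
Round up to the next whole participant.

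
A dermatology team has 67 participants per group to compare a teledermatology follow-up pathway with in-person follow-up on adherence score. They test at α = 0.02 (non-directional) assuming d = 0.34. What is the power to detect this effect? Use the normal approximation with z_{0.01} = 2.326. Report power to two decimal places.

For two equal groups, power = Φ(d·√(n/2) − z_{α/2}).
d·√(n/2) = 0.34 × √(67/2) = 0.34 × 5.788 = 1.968.
z_β = 1.968 − 2.326 = -0.358.
Power = Φ(-0.358) = 0.360.

power ≈ 0.36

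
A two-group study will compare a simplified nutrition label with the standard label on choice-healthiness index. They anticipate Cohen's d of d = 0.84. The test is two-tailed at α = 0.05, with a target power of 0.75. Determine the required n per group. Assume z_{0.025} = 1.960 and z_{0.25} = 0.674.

For two independent groups with equal n: n = 2·((z_{α/2} + z_β) / d)².
z_{α/2} + z_β = 1.960 + 0.674 = 2.634.
n = 2 × (2.634 / 0.84)² = 2 × 3.136² = 2 × 9.83 = 19.7.
Round up to the next whole participant.

n = 20 per group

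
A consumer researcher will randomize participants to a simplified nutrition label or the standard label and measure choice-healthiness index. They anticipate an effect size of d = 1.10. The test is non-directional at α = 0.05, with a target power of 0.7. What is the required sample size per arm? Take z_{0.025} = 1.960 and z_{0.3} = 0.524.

For two independent groups with equal n: n = 2·((z_{α/2} + z_β) / d)².
z_{α/2} + z_β = 1.960 + 0.524 = 2.484.
n = 2 × (2.484 / 1.10)² = 2 × 2.258² = 2 × 5.10 = 10.2.
Round up to the next whole participant.

n = 11 per group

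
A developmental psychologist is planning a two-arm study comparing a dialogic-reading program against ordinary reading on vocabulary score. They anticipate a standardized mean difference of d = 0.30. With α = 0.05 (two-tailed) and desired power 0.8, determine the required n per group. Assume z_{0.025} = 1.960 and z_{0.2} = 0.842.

n = 175 per group

For two independent groups with equal n: n = 2·((z_{α/2} + z_β) / d)².
z_{α/2} + z_β = 1.960 + 0.842 = 2.802.
n = 2 × (2.802 / 0.30)² = 2 × 9.340² = 2 × 87.24 = 174.5.
Round up to the next whole participant.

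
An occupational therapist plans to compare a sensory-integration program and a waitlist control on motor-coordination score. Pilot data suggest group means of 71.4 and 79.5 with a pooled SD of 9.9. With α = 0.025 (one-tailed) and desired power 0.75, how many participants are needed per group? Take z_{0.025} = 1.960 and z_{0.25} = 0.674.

Cohen's d = |M₁ − M₂| / SD_pooled = |71.4 − 79.5| / 9.9 = 8.1 / 9.9 = 0.818.
For two independent groups with equal n: n = 2·((z_{α} + z_β) / d)².
z_{α} + z_β = 1.960 + 0.674 = 2.634.
n = 2 × (2.634 / 0.818)² = 2 × 3.220² = 2 × 10.37 = 20.7.
Round up to the next whole participant.

n = 21 per group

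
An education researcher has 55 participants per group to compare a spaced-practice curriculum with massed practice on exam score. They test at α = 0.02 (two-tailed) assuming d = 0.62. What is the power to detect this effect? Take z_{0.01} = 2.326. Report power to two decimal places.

For two equal groups, power = Φ(d·√(n/2) − z_{α/2}).
d·√(n/2) = 0.62 × √(55/2) = 0.62 × 5.244 = 3.251.
z_β = 3.251 − 2.326 = 0.925.
Power = Φ(0.925) = 0.823.

power ≈ 0.82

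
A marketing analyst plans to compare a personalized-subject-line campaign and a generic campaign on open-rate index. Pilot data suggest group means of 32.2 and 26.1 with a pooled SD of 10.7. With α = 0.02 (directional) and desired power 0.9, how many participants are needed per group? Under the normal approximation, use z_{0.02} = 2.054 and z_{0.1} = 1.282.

Cohen's d = |M₁ − M₂| / SD_pooled = |32.2 − 26.1| / 10.7 = 6.1 / 10.7 = 0.570.
For two independent groups with equal n: n = 2·((z_{α} + z_β) / d)².
z_{α} + z_β = 2.054 + 1.282 = 3.336.
n = 2 × (3.336 / 0.570)² = 2 × 5.853² = 2 × 34.25 = 68.5.
Round up to the next whole participant.

n = 69 per group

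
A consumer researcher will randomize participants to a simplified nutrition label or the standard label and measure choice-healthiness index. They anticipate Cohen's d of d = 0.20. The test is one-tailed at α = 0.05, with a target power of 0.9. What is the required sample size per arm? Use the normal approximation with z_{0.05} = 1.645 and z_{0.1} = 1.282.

n = 429 per group

For two independent groups with equal n: n = 2·((z_{α} + z_β) / d)².
z_{α} + z_β = 1.645 + 1.282 = 2.927.
n = 2 × (2.927 / 0.20)² = 2 × 14.635² = 2 × 214.18 = 428.4.
Round up to the next whole participant.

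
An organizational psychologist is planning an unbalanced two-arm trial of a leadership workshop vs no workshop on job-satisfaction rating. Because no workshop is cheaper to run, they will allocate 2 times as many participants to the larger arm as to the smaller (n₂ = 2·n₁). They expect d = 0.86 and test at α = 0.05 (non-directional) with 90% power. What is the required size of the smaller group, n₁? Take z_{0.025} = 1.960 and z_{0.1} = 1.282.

n₁ = 22

With allocation ratio k = n₂/n₁ = 2, Var(x̄₁−x̄₂) = σ²(1/n₁ + 1/(k·n₁)) = σ²·(k+1)/(k·n₁).
So n₁ = (1 + 1/k)·((z_{α/2} + z_β)/d)² = 1.500 × (3.242/0.86)².
n₁ = 1.500 × 14.21 = 21.3.
Round up: n₁ = 22, giving n₂ = 2 × 22 = 44.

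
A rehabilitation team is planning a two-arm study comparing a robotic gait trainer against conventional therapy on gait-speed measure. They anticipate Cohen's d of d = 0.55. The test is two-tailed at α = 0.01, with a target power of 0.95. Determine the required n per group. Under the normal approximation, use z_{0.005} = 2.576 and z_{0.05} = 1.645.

n = 118 per group

For two independent groups with equal n: n = 2·((z_{α/2} + z_β) / d)².
z_{α/2} + z_β = 2.576 + 1.645 = 4.221.
n = 2 × (4.221 / 0.55)² = 2 × 7.675² = 2 × 58.90 = 117.8.
Round up to the next whole participant.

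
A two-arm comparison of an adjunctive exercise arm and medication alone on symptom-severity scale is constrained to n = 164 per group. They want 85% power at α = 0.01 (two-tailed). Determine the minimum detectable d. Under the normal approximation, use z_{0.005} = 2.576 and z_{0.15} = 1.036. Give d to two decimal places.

d_min ≈ 0.40

For two independent groups of n = 164 each: d_min = (z_{α/2} + z_β)·√(2/n).
z-sum = 2.576 + 1.036 = 3.612.
d_min = 3.612 × √(2/164) = 3.612 × 0.1104 = 0.399.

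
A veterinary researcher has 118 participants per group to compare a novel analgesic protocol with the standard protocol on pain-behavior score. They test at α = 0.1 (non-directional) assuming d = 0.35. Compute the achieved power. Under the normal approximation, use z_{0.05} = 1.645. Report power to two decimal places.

power ≈ 0.85

For two equal groups, power = Φ(d·√(n/2) − z_{α/2}).
d·√(n/2) = 0.35 × √(118/2) = 0.35 × 7.681 = 2.688.
z_β = 2.688 − 1.645 = 1.043.
Power = Φ(1.043) = 0.852.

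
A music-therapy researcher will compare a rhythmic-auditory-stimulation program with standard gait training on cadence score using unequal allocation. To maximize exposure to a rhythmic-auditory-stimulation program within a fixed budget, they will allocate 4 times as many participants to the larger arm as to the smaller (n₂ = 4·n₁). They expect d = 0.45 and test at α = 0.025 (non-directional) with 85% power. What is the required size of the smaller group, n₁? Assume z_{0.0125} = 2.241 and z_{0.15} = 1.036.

n₁ = 67

With allocation ratio k = n₂/n₁ = 4, Var(x̄₁−x̄₂) = σ²(1/n₁ + 1/(k·n₁)) = σ²·(k+1)/(k·n₁).
So n₁ = (1 + 1/k)·((z_{α/2} + z_β)/d)² = 1.250 × (3.277/0.45)².
n₁ = 1.250 × 53.03 = 66.3.
Round up: n₁ = 67, giving n₂ = 4 × 67 = 268.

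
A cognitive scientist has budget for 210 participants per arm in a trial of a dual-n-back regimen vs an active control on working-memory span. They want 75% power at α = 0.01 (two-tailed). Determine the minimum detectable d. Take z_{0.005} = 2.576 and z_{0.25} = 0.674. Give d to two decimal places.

For two independent groups of n = 210 each: d_min = (z_{α/2} + z_β)·√(2/n).
z-sum = 2.576 + 0.674 = 3.250.
d_min = 3.250 × √(2/210) = 3.250 × 0.0976 = 0.317.

d_min ≈ 0.32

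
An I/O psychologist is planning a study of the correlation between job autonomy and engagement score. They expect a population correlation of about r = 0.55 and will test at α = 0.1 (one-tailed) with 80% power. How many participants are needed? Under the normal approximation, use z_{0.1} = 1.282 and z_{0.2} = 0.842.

Fisher's z: C = ½·ln((1+r)/(1−r)) = ½·ln(3.4444) = 0.6184.
n = ((z_{α} + z_β)/C)² + 3.
(1.282 + 0.842) / 0.6184 = 2.124 / 0.6184 = 3.435.
n = 3.435² + 3 = 11.80 + 3 = 14.8.
Round up.

n = 15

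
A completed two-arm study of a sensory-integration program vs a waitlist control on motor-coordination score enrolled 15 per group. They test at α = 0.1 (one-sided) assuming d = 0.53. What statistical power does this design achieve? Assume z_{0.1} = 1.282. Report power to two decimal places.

power ≈ 0.57

For two equal groups, power = Φ(d·√(n/2) − z_{α}).
d·√(n/2) = 0.53 × √(15/2) = 0.53 × 2.739 = 1.451.
z_β = 1.451 − 1.282 = 0.169.
Power = Φ(0.169) = 0.567.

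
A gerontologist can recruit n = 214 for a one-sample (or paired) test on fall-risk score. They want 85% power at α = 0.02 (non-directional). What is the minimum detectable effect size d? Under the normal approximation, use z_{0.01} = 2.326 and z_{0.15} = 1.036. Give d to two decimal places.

For a single sample (or paired design) of n = 214: d_min = (z_{α/2} + z_β)/√n.
z-sum = 2.326 + 1.036 = 3.362.
d_min = 3.362 / √214 = 3.362 / 14.629 = 0.230.

d_min ≈ 0.23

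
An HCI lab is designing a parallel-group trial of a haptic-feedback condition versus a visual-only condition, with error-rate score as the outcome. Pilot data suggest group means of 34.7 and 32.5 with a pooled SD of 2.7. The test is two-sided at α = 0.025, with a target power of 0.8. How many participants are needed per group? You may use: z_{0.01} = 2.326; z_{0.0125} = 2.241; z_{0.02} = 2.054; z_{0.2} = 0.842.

Cohen's d = |M₁ − M₂| / SD_pooled = |34.7 − 32.5| / 2.7 = 2.2 / 2.7 = 0.815.
For two independent groups with equal n: n = 2·((z_{α/2} + z_β) / d)².
z_{α/2} + z_β = 2.241 + 0.842 = 3.083.
n = 2 × (3.083 / 0.815)² = 2 × 3.783² = 2 × 14.31 = 28.6.
Round up to the next whole participant.

n = 29 per group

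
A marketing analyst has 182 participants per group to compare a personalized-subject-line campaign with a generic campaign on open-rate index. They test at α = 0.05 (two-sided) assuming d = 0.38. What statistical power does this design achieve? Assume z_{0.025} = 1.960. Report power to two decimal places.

For two equal groups, power = Φ(d·√(n/2) − z_{α/2}).
d·√(n/2) = 0.38 × √(182/2) = 0.38 × 9.539 = 3.625.
z_β = 3.625 − 1.960 = 1.665.
Power = Φ(1.665) = 0.952.

power ≈ 0.95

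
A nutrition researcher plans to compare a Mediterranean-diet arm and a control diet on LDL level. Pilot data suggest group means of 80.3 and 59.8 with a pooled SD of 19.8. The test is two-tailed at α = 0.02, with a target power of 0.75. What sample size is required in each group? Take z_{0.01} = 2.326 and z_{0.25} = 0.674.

n = 17 per group

Cohen's d = |M₁ − M₂| / SD_pooled = |80.3 − 59.8| / 19.8 = 20.5 / 19.8 = 1.035.
For two independent groups with equal n: n = 2·((z_{α/2} + z_β) / d)².
z_{α/2} + z_β = 2.326 + 0.674 = 3.000.
n = 2 × (3.000 / 1.035)² = 2 × 2.899² = 2 × 8.40 = 16.8.
Round up to the next whole participant.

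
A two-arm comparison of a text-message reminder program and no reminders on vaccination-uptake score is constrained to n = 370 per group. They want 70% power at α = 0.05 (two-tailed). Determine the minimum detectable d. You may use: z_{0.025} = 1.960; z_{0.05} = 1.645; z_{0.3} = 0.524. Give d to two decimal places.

d_min ≈ 0.18

For two independent groups of n = 370 each: d_min = (z_{α/2} + z_β)·√(2/n).
z-sum = 1.960 + 0.524 = 2.484.
d_min = 2.484 × √(2/370) = 2.484 × 0.0735 = 0.183.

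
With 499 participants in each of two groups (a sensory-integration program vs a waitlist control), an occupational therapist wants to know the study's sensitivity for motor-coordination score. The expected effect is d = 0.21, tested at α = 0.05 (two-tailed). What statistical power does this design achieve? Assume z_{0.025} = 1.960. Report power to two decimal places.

For two equal groups, power = Φ(d·√(n/2) − z_{α/2}).
d·√(n/2) = 0.21 × √(499/2) = 0.21 × 15.796 = 3.317.
z_β = 3.317 − 1.960 = 1.357.
Power = Φ(1.357) = 0.913.

power ≈ 0.91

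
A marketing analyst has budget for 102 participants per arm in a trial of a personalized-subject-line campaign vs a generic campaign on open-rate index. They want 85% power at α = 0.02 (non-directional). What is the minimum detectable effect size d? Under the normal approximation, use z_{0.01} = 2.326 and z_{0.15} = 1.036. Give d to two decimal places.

For two independent groups of n = 102 each: d_min = (z_{α/2} + z_β)·√(2/n).
z-sum = 2.326 + 1.036 = 3.362.
d_min = 3.362 × √(2/102) = 3.362 × 0.1400 = 0.471.

d_min ≈ 0.47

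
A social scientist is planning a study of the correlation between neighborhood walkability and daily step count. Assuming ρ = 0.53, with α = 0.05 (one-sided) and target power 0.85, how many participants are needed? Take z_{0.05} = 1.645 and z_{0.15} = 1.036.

Fisher's z: C = ½·ln((1+r)/(1−r)) = ½·ln(3.2553) = 0.5901.
n = ((z_{α} + z_β)/C)² + 3.
(1.645 + 1.036) / 0.5901 = 2.681 / 0.5901 = 4.543.
n = 4.543² + 3 = 20.64 + 3 = 23.6.
Round up.

n = 24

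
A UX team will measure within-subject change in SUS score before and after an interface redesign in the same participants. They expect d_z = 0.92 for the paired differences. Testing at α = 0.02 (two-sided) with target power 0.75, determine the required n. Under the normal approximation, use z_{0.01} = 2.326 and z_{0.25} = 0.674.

n = 11 pairs

For a paired (one-sample on differences) test: n = ((z_{α/2} + z_β) / d)².
z_{α/2} + z_β = 2.326 + 0.674 = 3.000.
n = (3.000 / 0.92)² = 3.261² = 10.63.
Round up.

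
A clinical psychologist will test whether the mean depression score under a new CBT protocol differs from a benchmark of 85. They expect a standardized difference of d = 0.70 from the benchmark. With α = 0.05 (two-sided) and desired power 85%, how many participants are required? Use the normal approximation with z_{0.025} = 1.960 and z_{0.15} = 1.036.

n = 19

For a one-sample test: n = ((z_{α/2} + z_β) / d)².
z_{α/2} + z_β = 1.960 + 1.036 = 2.996.
n = (2.996 / 0.70)² = 4.280² = 18.32.
Round up.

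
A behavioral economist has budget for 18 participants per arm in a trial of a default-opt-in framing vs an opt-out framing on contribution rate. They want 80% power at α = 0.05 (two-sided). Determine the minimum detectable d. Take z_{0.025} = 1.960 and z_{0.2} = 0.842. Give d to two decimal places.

For two independent groups of n = 18 each: d_min = (z_{α/2} + z_β)·√(2/n).
z-sum = 1.960 + 0.842 = 2.802.
d_min = 2.802 × √(2/18) = 2.802 × 0.3333 = 0.934.

d_min ≈ 0.93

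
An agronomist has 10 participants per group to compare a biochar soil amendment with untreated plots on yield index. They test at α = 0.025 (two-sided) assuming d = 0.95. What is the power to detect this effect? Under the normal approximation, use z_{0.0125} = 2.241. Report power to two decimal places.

For two equal groups, power = Φ(d·√(n/2) − z_{α/2}).
d·√(n/2) = 0.95 × √(10/2) = 0.95 × 2.236 = 2.124.
z_β = 2.124 − 2.241 = -0.117.
Power = Φ(-0.117) = 0.454.

power ≈ 0.45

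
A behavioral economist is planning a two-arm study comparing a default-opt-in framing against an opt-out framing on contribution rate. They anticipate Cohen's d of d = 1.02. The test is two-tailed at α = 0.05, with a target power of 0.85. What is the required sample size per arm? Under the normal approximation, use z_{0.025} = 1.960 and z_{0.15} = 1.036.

n = 18 per group

For two independent groups with equal n: n = 2·((z_{α/2} + z_β) / d)².
z_{α/2} + z_β = 1.960 + 1.036 = 2.996.
n = 2 × (2.996 / 1.02)² = 2 × 2.937² = 2 × 8.63 = 17.3.
Round up to the next whole participant.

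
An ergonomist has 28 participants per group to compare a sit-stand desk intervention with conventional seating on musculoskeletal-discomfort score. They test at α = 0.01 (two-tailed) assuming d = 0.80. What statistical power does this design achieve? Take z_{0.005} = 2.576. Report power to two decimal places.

For two equal groups, power = Φ(d·√(n/2) − z_{α/2}).
d·√(n/2) = 0.80 × √(28/2) = 0.80 × 3.742 = 2.993.
z_β = 2.993 − 2.576 = 0.417.
Power = Φ(0.417) = 0.662.

power ≈ 0.66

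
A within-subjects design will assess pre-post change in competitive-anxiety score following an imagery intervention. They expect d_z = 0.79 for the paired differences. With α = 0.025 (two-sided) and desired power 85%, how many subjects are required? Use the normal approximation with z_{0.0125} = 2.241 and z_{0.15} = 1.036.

n = 18 pairs

For a paired (one-sample on differences) test: n = ((z_{α/2} + z_β) / d)².
z_{α/2} + z_β = 2.241 + 1.036 = 3.277.
n = (3.277 / 0.79)² = 4.148² = 17.21.
Round up.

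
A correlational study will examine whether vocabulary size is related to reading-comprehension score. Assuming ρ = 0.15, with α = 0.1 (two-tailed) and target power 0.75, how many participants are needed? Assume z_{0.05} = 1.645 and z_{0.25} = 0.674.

n = 239

Fisher's z: C = ½·ln((1+r)/(1−r)) = ½·ln(1.3529) = 0.1511.
n = ((z_{α/2} + z_β)/C)² + 3.
(1.645 + 0.674) / 0.1511 = 2.319 / 0.1511 = 15.347.
n = 15.347² + 3 = 235.54 + 3 = 238.5.
Round up.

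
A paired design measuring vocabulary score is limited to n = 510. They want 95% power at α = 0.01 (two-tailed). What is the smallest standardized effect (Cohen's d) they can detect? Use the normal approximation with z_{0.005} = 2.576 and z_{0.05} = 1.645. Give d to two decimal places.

For a single sample (or paired design) of n = 510: d_min = (z_{α/2} + z_β)/√n.
z-sum = 2.576 + 1.645 = 4.221.
d_min = 4.221 / √510 = 4.221 / 22.583 = 0.187.

d_min ≈ 0.19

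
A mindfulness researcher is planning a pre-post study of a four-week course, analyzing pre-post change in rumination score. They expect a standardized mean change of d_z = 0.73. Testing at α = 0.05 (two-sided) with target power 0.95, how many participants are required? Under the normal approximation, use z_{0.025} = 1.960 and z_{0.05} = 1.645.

For a paired (one-sample on differences) test: n = ((z_{α/2} + z_β) / d)².
z_{α/2} + z_β = 1.960 + 1.645 = 3.605.
n = (3.605 / 0.73)² = 4.938² = 24.39.
Round up.

n = 25 pairs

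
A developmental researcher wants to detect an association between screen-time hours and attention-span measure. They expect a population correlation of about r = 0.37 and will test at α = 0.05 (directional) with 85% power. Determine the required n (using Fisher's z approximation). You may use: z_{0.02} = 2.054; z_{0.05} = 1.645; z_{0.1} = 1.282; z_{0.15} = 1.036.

n = 51

Fisher's z: C = ½·ln((1+r)/(1−r)) = ½·ln(2.1746) = 0.3884.
n = ((z_{α} + z_β)/C)² + 3.
(1.645 + 1.036) / 0.3884 = 2.681 / 0.3884 = 6.903.
n = 6.903² + 3 = 47.65 + 3 = 50.6.
Round up.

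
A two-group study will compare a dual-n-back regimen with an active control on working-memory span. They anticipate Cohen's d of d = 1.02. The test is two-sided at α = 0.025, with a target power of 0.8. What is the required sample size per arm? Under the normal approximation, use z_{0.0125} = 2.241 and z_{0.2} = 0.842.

n = 19 per group

For two independent groups with equal n: n = 2·((z_{α/2} + z_β) / d)².
z_{α/2} + z_β = 2.241 + 0.842 = 3.083.
n = 2 × (3.083 / 1.02)² = 2 × 3.023² = 2 × 9.14 = 18.3.
Round up to the next whole participant.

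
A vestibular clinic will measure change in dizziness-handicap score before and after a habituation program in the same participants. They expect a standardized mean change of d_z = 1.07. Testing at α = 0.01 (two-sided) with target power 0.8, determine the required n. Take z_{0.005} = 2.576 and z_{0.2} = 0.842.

For a paired (one-sample on differences) test: n = ((z_{α/2} + z_β) / d)².
z_{α/2} + z_β = 2.576 + 0.842 = 3.418.
n = (3.418 / 1.07)² = 3.194² = 10.20.
Round up.

n = 11 pairs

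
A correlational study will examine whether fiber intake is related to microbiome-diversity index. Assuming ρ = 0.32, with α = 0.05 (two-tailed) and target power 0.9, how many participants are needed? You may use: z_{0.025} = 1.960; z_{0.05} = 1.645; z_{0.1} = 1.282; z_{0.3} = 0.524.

Fisher's z: C = ½·ln((1+r)/(1−r)) = ½·ln(1.9412) = 0.3316.
n = ((z_{α/2} + z_β)/C)² + 3.
(1.960 + 1.282) / 0.3316 = 3.242 / 0.3316 = 9.777.
n = 9.777² + 3 = 95.59 + 3 = 98.6.
Round up.

n = 99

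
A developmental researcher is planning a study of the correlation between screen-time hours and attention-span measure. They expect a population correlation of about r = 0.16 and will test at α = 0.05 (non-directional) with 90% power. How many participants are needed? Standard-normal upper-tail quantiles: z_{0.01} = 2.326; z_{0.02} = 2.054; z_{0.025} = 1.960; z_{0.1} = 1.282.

n = 407

Fisher's z: C = ½·ln((1+r)/(1−r)) = ½·ln(1.3810) = 0.1614.
n = ((z_{α/2} + z_β)/C)² + 3.
(1.960 + 1.282) / 0.1614 = 3.242 / 0.1614 = 20.087.
n = 20.087² + 3 = 403.48 + 3 = 406.5.
Round up.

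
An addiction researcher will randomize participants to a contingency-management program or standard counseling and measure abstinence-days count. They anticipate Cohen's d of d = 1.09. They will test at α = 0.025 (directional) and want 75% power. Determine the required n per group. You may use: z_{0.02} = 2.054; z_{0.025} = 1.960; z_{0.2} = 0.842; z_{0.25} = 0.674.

n = 12 per group

For two independent groups with equal n: n = 2·((z_{α} + z_β) / d)².
z_{α} + z_β = 1.960 + 0.674 = 2.634.
n = 2 × (2.634 / 1.09)² = 2 × 2.417² = 2 × 5.84 = 11.7.
Round up to the next whole participant.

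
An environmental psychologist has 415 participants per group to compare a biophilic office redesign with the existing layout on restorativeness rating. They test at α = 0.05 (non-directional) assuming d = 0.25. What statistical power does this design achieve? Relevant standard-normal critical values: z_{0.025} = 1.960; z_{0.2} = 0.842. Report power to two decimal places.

For two equal groups, power = Φ(d·√(n/2) − z_{α/2}).
d·√(n/2) = 0.25 × √(415/2) = 0.25 × 14.405 = 3.601.
z_β = 3.601 − 1.960 = 1.641.
Power = Φ(1.641) = 0.950.

power ≈ 0.95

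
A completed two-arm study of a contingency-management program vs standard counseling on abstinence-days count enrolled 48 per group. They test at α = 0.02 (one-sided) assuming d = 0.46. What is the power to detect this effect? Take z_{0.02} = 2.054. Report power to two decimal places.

power ≈ 0.58

For two equal groups, power = Φ(d·√(n/2) − z_{α}).
d·√(n/2) = 0.46 × √(48/2) = 0.46 × 4.899 = 2.254.
z_β = 2.254 − 2.054 = 0.200.
Power = Φ(0.200) = 0.579.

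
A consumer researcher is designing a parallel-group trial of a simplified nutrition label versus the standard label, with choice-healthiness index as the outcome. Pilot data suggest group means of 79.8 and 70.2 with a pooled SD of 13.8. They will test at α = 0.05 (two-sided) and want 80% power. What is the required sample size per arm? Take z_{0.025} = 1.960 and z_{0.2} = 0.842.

Cohen's d = |M₁ − M₂| / SD_pooled = |79.8 − 70.2| / 13.8 = 9.6 / 13.8 = 0.696.
For two independent groups with equal n: n = 2·((z_{α/2} + z_β) / d)².
z_{α/2} + z_β = 1.960 + 0.842 = 2.802.
n = 2 × (2.802 / 0.696)² = 2 × 4.026² = 2 × 16.21 = 32.4.
Round up to the next whole participant.

n = 33 per group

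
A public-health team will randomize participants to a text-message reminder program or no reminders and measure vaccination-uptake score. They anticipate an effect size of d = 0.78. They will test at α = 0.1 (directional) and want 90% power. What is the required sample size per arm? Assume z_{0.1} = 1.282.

n = 22 per group

For two independent groups with equal n: n = 2·((z_{α} + z_β) / d)².
z_{α} + z_β = 1.282 + 1.282 = 2.564.
n = 2 × (2.564 / 0.78)² = 2 × 3.287² = 2 × 10.81 = 21.6.
Round up to the next whole participant.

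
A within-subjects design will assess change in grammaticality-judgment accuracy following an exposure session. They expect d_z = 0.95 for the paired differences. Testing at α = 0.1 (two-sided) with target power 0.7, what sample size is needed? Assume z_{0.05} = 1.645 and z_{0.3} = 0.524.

n = 6 pairs

For a paired (one-sample on differences) test: n = ((z_{α/2} + z_β) / d)².
z_{α/2} + z_β = 1.645 + 0.524 = 2.169.
n = (2.169 / 0.95)² = 2.283² = 5.21.
Round up.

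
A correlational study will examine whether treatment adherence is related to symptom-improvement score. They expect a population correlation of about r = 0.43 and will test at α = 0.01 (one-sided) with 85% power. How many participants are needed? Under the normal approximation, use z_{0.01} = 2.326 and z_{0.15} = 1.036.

n = 57

Fisher's z: C = ½·ln((1+r)/(1−r)) = ½·ln(2.5088) = 0.4599.
n = ((z_{α} + z_β)/C)² + 3.
(2.326 + 1.036) / 0.4599 = 3.362 / 0.4599 = 7.310.
n = 7.310² + 3 = 53.44 + 3 = 56.4.
Round up.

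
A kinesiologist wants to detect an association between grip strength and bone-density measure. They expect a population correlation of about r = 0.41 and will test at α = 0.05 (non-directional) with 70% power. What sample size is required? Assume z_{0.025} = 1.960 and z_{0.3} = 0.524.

n = 36

Fisher's z: C = ½·ln((1+r)/(1−r)) = ½·ln(2.3898) = 0.4356.
n = ((z_{α/2} + z_β)/C)² + 3.
(1.960 + 0.524) / 0.4356 = 2.484 / 0.4356 = 5.702.
n = 5.702² + 3 = 32.52 + 3 = 35.5.
Round up.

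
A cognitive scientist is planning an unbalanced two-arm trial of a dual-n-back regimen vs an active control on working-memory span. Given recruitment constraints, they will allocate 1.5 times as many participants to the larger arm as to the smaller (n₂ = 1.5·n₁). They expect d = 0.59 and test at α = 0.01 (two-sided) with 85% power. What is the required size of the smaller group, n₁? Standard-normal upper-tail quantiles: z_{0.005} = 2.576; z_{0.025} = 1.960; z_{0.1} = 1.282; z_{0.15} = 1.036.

n₁ = 63

With allocation ratio k = n₂/n₁ = 1.5, Var(x̄₁−x̄₂) = σ²(1/n₁ + 1/(k·n₁)) = σ²·(k+1)/(k·n₁).
So n₁ = (1 + 1/k)·((z_{α/2} + z_β)/d)² = 1.667 × (3.612/0.59)².
n₁ = 1.667 × 37.48 = 62.5.
Round up: n₁ = 63, giving n₂ = ⌈1.5 × 63⌉ = ⌈94.5⌉ = 95.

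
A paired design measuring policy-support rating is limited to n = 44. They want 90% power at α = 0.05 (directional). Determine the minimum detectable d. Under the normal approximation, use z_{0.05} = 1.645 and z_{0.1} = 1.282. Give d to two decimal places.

d_min ≈ 0.44

For a single sample (or paired design) of n = 44: d_min = (z_{α} + z_β)/√n.
z-sum = 1.645 + 1.282 = 2.927.
d_min = 2.927 / √44 = 2.927 / 6.633 = 0.441.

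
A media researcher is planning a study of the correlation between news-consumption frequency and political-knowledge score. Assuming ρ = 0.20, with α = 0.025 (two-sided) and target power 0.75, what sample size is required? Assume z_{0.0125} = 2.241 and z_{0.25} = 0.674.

Fisher's z: C = ½·ln((1+r)/(1−r)) = ½·ln(1.5000) = 0.2027.
n = ((z_{α/2} + z_β)/C)² + 3.
(2.241 + 0.674) / 0.2027 = 2.915 / 0.2027 = 14.381.
n = 14.381² + 3 = 206.81 + 3 = 209.8.
Round up.

n = 210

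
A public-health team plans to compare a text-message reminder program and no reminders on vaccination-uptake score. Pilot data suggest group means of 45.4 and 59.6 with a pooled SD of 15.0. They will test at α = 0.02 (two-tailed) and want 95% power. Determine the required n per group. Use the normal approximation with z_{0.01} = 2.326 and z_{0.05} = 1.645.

n = 36 per group

Cohen's d = |M₁ − M₂| / SD_pooled = |45.4 − 59.6| / 15.0 = 14.2 / 15.0 = 0.947.
For two independent groups with equal n: n = 2·((z_{α/2} + z_β) / d)².
z_{α/2} + z_β = 2.326 + 1.645 = 3.971.
n = 2 × (3.971 / 0.947)² = 2 × 4.193² = 2 × 17.58 = 35.2.
Round up to the next whole participant.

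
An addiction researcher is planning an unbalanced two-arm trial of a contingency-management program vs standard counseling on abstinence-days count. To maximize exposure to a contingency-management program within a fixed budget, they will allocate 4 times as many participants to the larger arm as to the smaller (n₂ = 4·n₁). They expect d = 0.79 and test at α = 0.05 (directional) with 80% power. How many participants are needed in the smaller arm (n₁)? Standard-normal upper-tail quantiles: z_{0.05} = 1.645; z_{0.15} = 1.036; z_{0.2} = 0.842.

n₁ = 13

With allocation ratio k = n₂/n₁ = 4, Var(x̄₁−x̄₂) = σ²(1/n₁ + 1/(k·n₁)) = σ²·(k+1)/(k·n₁).
So n₁ = (1 + 1/k)·((z_{α} + z_β)/d)² = 1.250 × (2.487/0.79)².
n₁ = 1.250 × 9.91 = 12.4.
Round up: n₁ = 13, giving n₂ = 4 × 13 = 52.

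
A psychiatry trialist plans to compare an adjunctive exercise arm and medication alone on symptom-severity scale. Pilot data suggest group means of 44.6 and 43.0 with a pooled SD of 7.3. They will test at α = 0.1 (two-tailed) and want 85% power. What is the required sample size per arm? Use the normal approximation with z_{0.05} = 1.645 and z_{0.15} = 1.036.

Cohen's d = |M₁ − M₂| / SD_pooled = |44.6 − 43.0| / 7.3 = 1.6 / 7.3 = 0.219.
For two independent groups with equal n: n = 2·((z_{α/2} + z_β) / d)².
z_{α/2} + z_β = 1.645 + 1.036 = 2.681.
n = 2 × (2.681 / 0.219)² = 2 × 12.242² = 2 × 149.87 = 299.7.
Round up to the next whole participant.

n = 300 per group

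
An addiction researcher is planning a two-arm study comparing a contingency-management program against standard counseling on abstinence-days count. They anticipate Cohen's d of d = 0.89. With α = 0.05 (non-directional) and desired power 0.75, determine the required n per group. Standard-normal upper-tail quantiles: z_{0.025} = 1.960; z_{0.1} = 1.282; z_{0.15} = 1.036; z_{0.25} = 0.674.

n = 18 per group

For two independent groups with equal n: n = 2·((z_{α/2} + z_β) / d)².
z_{α/2} + z_β = 1.960 + 0.674 = 2.634.
n = 2 × (2.634 / 0.89)² = 2 × 2.960² = 2 × 8.76 = 17.5.
Round up to the next whole participant.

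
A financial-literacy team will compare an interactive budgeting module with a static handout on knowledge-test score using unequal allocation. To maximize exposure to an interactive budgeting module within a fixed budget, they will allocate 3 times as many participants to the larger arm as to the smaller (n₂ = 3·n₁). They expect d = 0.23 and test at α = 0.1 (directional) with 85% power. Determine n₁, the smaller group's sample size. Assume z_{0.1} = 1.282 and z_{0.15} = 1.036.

With allocation ratio k = n₂/n₁ = 3, Var(x̄₁−x̄₂) = σ²(1/n₁ + 1/(k·n₁)) = σ²·(k+1)/(k·n₁).
So n₁ = (1 + 1/k)·((z_{α} + z_β)/d)² = 1.333 × (2.318/0.23)².
n₁ = 1.333 × 101.57 = 135.4.
Round up: n₁ = 136, giving n₂ = 3 × 136 = 408.

n₁ = 136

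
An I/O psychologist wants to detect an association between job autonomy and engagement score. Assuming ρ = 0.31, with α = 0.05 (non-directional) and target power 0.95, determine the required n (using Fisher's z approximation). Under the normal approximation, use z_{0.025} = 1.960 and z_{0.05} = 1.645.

Fisher's z: C = ½·ln((1+r)/(1−r)) = ½·ln(1.8986) = 0.3205.
n = ((z_{α/2} + z_β)/C)² + 3.
(1.960 + 1.645) / 0.3205 = 3.605 / 0.3205 = 11.248.
n = 11.248² + 3 = 126.52 + 3 = 129.5.
Round up.

n = 130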